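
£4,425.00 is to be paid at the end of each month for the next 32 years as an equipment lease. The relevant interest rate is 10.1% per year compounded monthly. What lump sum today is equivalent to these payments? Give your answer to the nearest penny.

This is an ordinary annuity: 384 payments of £4,425.00 at the end of each month.
Periodic rate r = 0.101/12 per month; n is counted in months.
PV = PMT × [(1 − (1+r)^−n)/r] = 4,425 × [1 − (1+r)^−384] / r = £504,704.43

£504,704.43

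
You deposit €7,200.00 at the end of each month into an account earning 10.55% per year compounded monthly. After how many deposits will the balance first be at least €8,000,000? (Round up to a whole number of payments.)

272 payments

Periodic rate r = 0.1055/12 per month; n is counted in months.
Ordinary annuity FV: 8,000,000 = 7,200 × [((1+r)^n − 1)/r].
(1+r)^n = 1 + 8,000,000 × r / 7,200, so n = ln(1 + 8,000,000·r/7,200) / ln(1+r) = 271.51.
Round up to a whole number of payments: n = 272.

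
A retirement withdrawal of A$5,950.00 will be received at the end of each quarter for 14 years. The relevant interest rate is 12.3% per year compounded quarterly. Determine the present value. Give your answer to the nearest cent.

A$158,007.68

This is an ordinary annuity: 56 payments of A$5,950.00 at the end of each quarter.
Periodic rate r = 0.123/4 per quarter; n is counted in quarters.
PV = PMT × [(1 − (1+r)^−n)/r] = 5,950 × [1 − (1+r)^−56] / r = A$158,007.68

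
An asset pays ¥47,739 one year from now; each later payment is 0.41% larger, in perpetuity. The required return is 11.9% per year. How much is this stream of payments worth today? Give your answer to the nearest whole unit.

Periodic rate r = 0.119 per year.
Growing perpetuity (Gordon): PV = PMT₁ / (r − g) = 47,739 / (r − 0.0041) = ¥415,483.

¥415,483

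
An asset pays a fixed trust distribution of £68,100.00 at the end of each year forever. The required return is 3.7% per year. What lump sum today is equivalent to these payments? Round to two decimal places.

Periodic rate r = 0.037 per year.
Level perpetuity: PV = PMT / r = 68,100 / (0.037) = £1,840,540.54.

£1,840,540.54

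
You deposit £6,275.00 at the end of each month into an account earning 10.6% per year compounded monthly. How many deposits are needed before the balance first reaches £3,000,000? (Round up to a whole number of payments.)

188 payments

Periodic rate r = 0.106/12 per month; n is counted in months.
Ordinary annuity FV: 3,000,000 = 6,275 × [((1+r)^n − 1)/r].
(1+r)^n = 1 + 3,000,000 × r / 6,275, so n = ln(1 + 3,000,000·r/6,275) / ln(1+r) = 187.97.
Round up to a whole number of payments: n = 188.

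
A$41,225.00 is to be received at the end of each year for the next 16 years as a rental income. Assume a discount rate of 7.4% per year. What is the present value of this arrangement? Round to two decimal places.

This is an ordinary annuity: 16 payments of A$41,225.00 at the end of each year.
Periodic rate r = 0.074 per year.
PV = PMT × [(1 − (1+r)^−n)/r] = 41,225 × [1 − (1+r)^−16] / r = A$379,323.79

A$379,323.79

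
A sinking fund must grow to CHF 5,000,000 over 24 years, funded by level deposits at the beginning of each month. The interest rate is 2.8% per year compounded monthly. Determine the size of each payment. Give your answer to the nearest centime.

CHF 12,167.36

Level annuity due; solve FV = PMT × [((1+r)^n − 1)/r] × (1+r) for PMT.
Periodic rate r = 0.028/12 per month; n is counted in months.
With n = 288: PMT = 5,000,000 / ([((1+r)^n − 1)/r] × (1+r)) = CHF 12,167.36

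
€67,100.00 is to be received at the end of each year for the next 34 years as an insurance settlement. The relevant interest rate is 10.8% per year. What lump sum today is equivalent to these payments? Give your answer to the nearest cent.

€602,287.84

This is an ordinary annuity: 34 payments of €67,100.00 at the end of each year.
Periodic rate r = 0.108 per year.
PV = PMT × [(1 − (1+r)^−n)/r] = 67,100 × [1 − (1+r)^−34] / r = €602,287.84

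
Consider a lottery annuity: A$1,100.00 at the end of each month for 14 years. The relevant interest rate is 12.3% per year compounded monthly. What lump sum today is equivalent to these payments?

A$87,969.77

This is an ordinary annuity: 168 payments of A$1,100.00 at the end of each month.
Periodic rate r = 0.123/12 per month; n is counted in months.
PV = PMT × [(1 − (1+r)^−n)/r] = 1,100 × [1 − (1+r)^−168] / r = A$87,969.77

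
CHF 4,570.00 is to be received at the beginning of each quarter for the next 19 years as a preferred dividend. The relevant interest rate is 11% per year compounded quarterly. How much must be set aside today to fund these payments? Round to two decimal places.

CHF 149,027.50

This is an annuity due: 76 payments of CHF 4,570.00 at the beginning of each quarter.
Periodic rate r = 0.11/4 per quarter; n is counted in quarters.
PV = PMT × [(1 − (1+r)^−n)/r] × (1+r) = 4,570 × [1 − (1+r)^−76] / r × (1+r) = CHF 149,027.50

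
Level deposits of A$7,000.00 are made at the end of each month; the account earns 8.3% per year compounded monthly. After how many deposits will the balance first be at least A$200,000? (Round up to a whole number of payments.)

Periodic rate r = 0.083/12 per month; n is counted in months.
Ordinary annuity FV: 200,000 = 7,000 × [((1+r)^n − 1)/r].
(1+r)^n = 1 + 200,000 × r / 7,000, so n = ln(1 + 200,000·r/7,000) / ln(1+r) = 26.16.
Round up to a whole number of payments: n = 27.

27 payments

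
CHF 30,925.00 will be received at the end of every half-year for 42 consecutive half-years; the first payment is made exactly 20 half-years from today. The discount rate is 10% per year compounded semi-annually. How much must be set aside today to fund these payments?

Ordinary annuity of 42 payments, first payment at period 20.
Periodic rate r = 0.1/2 per half-year; n is counted in half-years.
The ordinary-annuity PV formula values the stream one period before the first payment (period 19); discount that back 19 periods:
PV₀ = 30,925 × [1 − (1+r)^−42] / r × (1+r)^−19 = CHF 213,226.48

CHF 213,226.48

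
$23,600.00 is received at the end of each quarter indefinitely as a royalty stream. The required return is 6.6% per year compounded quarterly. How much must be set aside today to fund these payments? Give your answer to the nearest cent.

$1,430,303.03

Periodic rate r = 0.066/4 per quarter.
Level perpetuity: PV = PMT / r = 23,600 / (0.066/4) = $1,430,303.03.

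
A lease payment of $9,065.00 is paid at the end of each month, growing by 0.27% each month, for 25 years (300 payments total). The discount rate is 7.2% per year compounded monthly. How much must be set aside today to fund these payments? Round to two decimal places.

Periodic rate r = 0.072/12 per month; n is counted in months.
Growing ordinary annuity: PV = PMT₁ × [1 − ((1+g)/(1+r))^n] / (r − g) = 9,065 × [1 − ((1+0.0027)/(1+r))^300] / (r − 0.0027) = $1,721,874.65.

$1,721,874.65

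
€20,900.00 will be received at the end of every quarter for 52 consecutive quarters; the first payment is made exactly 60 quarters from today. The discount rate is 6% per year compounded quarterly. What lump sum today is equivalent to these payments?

€311,954.89

Ordinary annuity of 52 payments, first payment at period 60.
Periodic rate r = 0.06/4 per quarter; n is counted in quarters.
The ordinary-annuity PV formula values the stream one period before the first payment (period 59); discount that back 59 periods:
PV₀ = 20,900 × [1 − (1+r)^−52] / r × (1+r)^−59 = €311,954.89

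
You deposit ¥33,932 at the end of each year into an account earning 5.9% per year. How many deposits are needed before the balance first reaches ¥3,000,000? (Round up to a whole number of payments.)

32 payments

Periodic rate r = 0.059 per year.
Ordinary annuity FV: 3,000,000 = 33,932 × [((1+r)^n − 1)/r].
(1+r)^n = 1 + 3,000,000 × r / 33,932, so n = ln(1 + 3,000,000·r/33,932) / ln(1+r) = 31.87.
Round up to a whole number of payments: n = 32.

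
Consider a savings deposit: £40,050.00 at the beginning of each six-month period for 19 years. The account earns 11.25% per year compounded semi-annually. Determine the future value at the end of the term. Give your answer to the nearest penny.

This is an annuity due: 38 deposits of £40,050.00 at the beginning of each six-month period.
Periodic rate r = 0.1125/2 per half-year; n is counted in half-years.
FV = PMT × [((1+r)^n − 1)/r] × (1+r) = 40,050 × [(1+r)^38 − 1] / r × (1+r) = £5,264,979.63

£5,264,979.63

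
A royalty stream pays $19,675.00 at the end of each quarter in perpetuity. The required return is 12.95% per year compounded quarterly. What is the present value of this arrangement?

$607,722.01

Periodic rate r = 0.1295/4 per quarter.
Level perpetuity: PV = PMT / r = 19,675 / (0.1295/4) = $607,722.01.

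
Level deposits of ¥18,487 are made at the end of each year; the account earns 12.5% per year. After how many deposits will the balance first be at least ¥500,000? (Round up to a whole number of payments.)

13 payments

Periodic rate r = 0.125 per year.
Ordinary annuity FV: 500,000 = 18,487 × [((1+r)^n − 1)/r].
(1+r)^n = 1 + 500,000 × r / 18,487, so n = ln(1 + 500,000·r/18,487) / ln(1+r) = 12.54.
Round up to a whole number of payments: n = 13.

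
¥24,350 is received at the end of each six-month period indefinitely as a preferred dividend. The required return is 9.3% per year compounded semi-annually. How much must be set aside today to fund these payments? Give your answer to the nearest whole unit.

Periodic rate r = 0.093/2 per half-year.
Level perpetuity: PV = PMT / r = 24,350 / (0.093/2) = ¥523,656.

¥523,656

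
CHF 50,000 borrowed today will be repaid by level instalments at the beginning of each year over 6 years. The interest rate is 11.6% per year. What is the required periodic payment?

Level annuity due; solve PV = PMT × [(1 − (1+r)^−n)/r] × (1+r) for PMT.
Periodic rate r = 0.116 per year.
With n = 6: PMT = 50,000 / ([(1 − (1+r)^−n)/r] × (1+r)) = CHF 10,774.04

CHF 10,774.04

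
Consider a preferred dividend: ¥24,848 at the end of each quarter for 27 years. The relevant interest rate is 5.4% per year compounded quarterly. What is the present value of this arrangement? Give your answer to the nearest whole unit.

This is an ordinary annuity: 108 payments of ¥24,848 at the end of each quarter.
Periodic rate r = 0.054/4 per quarter; n is counted in quarters.
PV = PMT × [(1 − (1+r)^−n)/r] = 24,848 × [1 − (1+r)^−108] / r = ¥1,408,086

¥1,408,086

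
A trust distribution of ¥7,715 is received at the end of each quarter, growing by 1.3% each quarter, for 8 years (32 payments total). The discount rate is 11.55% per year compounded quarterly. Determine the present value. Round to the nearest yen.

¥190,509

Periodic rate r = 0.1155/4 per quarter; n is counted in quarters.
Growing ordinary annuity: PV = PMT₁ × [1 − ((1+g)/(1+r))^n] / (r − g) = 7,715 × [1 − ((1+0.013)/(1+r))^32] / (r − 0.013) = ¥190,509.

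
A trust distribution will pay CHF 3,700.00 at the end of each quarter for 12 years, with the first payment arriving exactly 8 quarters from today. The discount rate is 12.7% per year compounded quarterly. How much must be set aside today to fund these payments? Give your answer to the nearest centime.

Ordinary annuity of 48 payments, first payment at period 8.
Periodic rate r = 0.127/4 per quarter; n is counted in quarters.
The ordinary-annuity PV formula values the stream one period before the first payment (period 7); discount that back 7 periods:
PV₀ = 3,700 × [1 − (1+r)^−48] / r × (1+r)^−7 = CHF 72,748.35

CHF 72,748.35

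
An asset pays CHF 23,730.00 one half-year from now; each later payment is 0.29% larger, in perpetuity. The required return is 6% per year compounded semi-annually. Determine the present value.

Periodic rate r = 0.06/2 per half-year.
Growing perpetuity (Gordon): PV = PMT₁ / (r − g) = 23,730 / (r − 0.0029) = CHF 875,645.76.

CHF 875,645.76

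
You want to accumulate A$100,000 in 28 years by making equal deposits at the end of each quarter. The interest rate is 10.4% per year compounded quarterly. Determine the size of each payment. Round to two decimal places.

Level ordinary annuity; solve FV = PMT × [((1+r)^n − 1)/r] for PMT.
Periodic rate r = 0.104/4 per quarter; n is counted in quarters.
With n = 112: PMT = 100,000 / ([((1+r)^n − 1)/r]) = A$155.49

A$155.49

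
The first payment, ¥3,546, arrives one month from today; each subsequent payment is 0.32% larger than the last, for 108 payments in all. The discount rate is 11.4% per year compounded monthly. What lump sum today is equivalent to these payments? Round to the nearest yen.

Periodic rate r = 0.114/12 per month; n is counted in months.
Growing ordinary annuity: PV = PMT₁ × [1 − ((1+g)/(1+r))^n] / (r − g) = 3,546 × [1 − ((1+0.0032)/(1+r))^108] / (r − 0.0032) = ¥276,592.

¥276,592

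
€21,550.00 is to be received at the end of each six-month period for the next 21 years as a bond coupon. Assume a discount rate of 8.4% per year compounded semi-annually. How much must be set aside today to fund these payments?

This is an ordinary annuity: 42 payments of €21,550.00 at the end of each six-month period.
Periodic rate r = 0.084/2 per half-year; n is counted in half-years.
PV = PMT × [(1 − (1+r)^−n)/r] = 21,550 × [1 − (1+r)^−42] / r = €421,945.84

€421,945.84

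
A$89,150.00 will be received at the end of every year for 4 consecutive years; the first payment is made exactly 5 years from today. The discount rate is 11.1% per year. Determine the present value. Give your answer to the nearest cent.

Ordinary annuity of 4 payments, first payment at period 5.
Periodic rate r = 0.111 per year.
The ordinary-annuity PV formula values the stream one period before the first payment (period 4); discount that back 4 periods:
PV₀ = 89,150 × [1 − (1+r)^−4] / r × (1+r)^−4 = A$181,151.81

A$181,151.81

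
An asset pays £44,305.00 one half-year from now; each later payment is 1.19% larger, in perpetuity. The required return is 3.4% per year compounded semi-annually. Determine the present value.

£8,687,254.90

Periodic rate r = 0.034/2 per half-year.
Growing perpetuity (Gordon): PV = PMT₁ / (r − g) = 44,305 / (r − 0.0119) = £8,687,254.90.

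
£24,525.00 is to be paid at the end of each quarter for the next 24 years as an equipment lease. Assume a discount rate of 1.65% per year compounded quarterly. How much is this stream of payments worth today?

£1,940,863.37

This is an ordinary annuity: 96 payments of £24,525.00 at the end of each quarter.
Periodic rate r = 0.0165/4 per quarter; n is counted in quarters.
PV = PMT × [(1 − (1+r)^−n)/r] = 24,525 × [1 − (1+r)^−96] / r = £1,940,863.37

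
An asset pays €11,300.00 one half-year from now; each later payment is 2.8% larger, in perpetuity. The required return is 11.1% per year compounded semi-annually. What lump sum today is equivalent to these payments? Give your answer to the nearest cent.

€410,909.09

Periodic rate r = 0.111/2 per half-year.
Growing perpetuity (Gordon): PV = PMT₁ / (r − g) = 11,300 / (r − 0.028) = €410,909.09.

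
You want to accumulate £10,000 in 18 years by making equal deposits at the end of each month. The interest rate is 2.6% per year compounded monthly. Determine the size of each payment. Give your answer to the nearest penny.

Level ordinary annuity; solve FV = PMT × [((1+r)^n − 1)/r] for PMT.
Periodic rate r = 0.026/12 per month; n is counted in months.
With n = 216: PMT = 10,000 / ([((1+r)^n − 1)/r]) = £36.35

£36.35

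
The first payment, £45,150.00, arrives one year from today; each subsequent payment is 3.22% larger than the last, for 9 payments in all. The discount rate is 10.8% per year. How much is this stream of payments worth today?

Periodic rate r = 0.108 per year.
Growing ordinary annuity: PV = PMT₁ × [1 − ((1+g)/(1+r))^n] / (r − g) = 45,150 × [1 − ((1+0.0322)/(1+r))^9] / (r − 0.0322) = £280,867.69.

£280,867.69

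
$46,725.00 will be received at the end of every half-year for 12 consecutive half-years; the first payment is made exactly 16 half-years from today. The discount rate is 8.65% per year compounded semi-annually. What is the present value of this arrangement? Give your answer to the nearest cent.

$228,039.00

Ordinary annuity of 12 payments, first payment at period 16.
Periodic rate r = 0.0865/2 per half-year; n is counted in half-years.
The ordinary-annuity PV formula values the stream one period before the first payment (period 15); discount that back 15 periods:
PV₀ = 46,725 × [1 − (1+r)^−12] / r × (1+r)^−15 = $228,039.00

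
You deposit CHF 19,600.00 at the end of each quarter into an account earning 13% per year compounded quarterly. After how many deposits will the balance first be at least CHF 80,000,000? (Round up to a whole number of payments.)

154 payments

Periodic rate r = 0.13/4 per quarter; n is counted in quarters.
Ordinary annuity FV: 80,000,000 = 19,600 × [((1+r)^n − 1)/r].
(1+r)^n = 1 + 80,000,000 × r / 19,600, so n = ln(1 + 80,000,000·r/19,600) / ln(1+r) = 153.06.
Round up to a whole number of payments: n = 154.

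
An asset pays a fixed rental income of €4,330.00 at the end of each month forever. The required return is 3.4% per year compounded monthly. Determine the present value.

Periodic rate r = 0.034/12 per month.
Level perpetuity: PV = PMT / r = 4,330 / (0.034/12) = €1,528,235.29.

€1,528,235.29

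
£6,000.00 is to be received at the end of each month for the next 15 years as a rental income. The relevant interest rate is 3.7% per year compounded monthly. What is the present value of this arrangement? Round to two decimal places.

£827,878.08

This is an ordinary annuity: 180 payments of £6,000.00 at the end of each month.
Periodic rate r = 0.037/12 per month; n is counted in months.
PV = PMT × [(1 − (1+r)^−n)/r] = 6,000 × [1 − (1+r)^−180] / r = £827,878.08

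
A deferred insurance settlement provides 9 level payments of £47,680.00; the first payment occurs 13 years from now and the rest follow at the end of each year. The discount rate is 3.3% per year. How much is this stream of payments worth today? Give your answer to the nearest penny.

£247,969.45

Ordinary annuity of 9 payments, first payment at period 13.
Periodic rate r = 0.033 per year.
The ordinary-annuity PV formula values the stream one period before the first payment (period 12); discount that back 12 periods:
PV₀ = 47,680 × [1 − (1+r)^−9] / r × (1+r)^−12 = £247,969.45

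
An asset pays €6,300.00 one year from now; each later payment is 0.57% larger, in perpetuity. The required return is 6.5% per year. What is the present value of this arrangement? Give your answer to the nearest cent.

€106,239.46

Periodic rate r = 0.065 per year.
Growing perpetuity (Gordon): PV = PMT₁ / (r − g) = 6,300 / (r − 0.0057) = €106,239.46.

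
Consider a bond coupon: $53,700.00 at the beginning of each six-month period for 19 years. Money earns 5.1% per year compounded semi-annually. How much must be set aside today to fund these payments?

This is an annuity due: 38 payments of $53,700.00 at the beginning of each six-month period.
Periodic rate r = 0.051/2 per half-year; n is counted in half-years.
PV = PMT × [(1 − (1+r)^−n)/r] × (1+r) = 53,700 × [1 − (1+r)^−38] / r × (1+r) = $1,330,085.94

$1,330,085.94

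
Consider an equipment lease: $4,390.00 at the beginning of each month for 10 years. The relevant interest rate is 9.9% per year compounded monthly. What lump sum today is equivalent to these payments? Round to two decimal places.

$336,344.84

This is an annuity due: 120 payments of $4,390.00 at the beginning of each month.
Periodic rate r = 0.099/12 per month; n is counted in months.
PV = PMT × [(1 − (1+r)^−n)/r] × (1+r) = 4,390 × [1 − (1+r)^−120] / r × (1+r) = $336,344.84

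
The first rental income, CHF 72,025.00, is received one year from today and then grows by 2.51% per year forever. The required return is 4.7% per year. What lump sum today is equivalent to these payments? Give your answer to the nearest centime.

Periodic rate r = 0.047 per year.
Growing perpetuity (Gordon): PV = PMT₁ / (r − g) = 72,025 / (r − 0.0251) = CHF 3,288,812.79.

CHF 3,288,812.79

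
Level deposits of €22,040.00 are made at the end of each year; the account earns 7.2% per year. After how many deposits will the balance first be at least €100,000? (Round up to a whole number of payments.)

5 payments

Periodic rate r = 0.072 per year.
Ordinary annuity FV: 100,000 = 22,040 × [((1+r)^n − 1)/r].
(1+r)^n = 1 + 100,000 × r / 22,040, so n = ln(1 + 100,000·r/22,040) / ln(1+r) = 4.07.
Round up to a whole number of payments: n = 5.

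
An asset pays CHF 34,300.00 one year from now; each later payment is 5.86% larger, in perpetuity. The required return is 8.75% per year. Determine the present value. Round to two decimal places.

Periodic rate r = 0.0875 per year.
Growing perpetuity (Gordon): PV = PMT₁ / (r − g) = 34,300 / (r − 0.0586) = CHF 1,186,851.21.

CHF 1,186,851.21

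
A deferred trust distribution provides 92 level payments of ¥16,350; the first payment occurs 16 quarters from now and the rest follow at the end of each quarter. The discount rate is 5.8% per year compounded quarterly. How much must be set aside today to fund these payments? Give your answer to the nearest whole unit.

Ordinary annuity of 92 payments, first payment at period 16.
Periodic rate r = 0.058/4 per quarter; n is counted in quarters.
The ordinary-annuity PV formula values the stream one period before the first payment (period 15); discount that back 15 periods:
PV₀ = 16,350 × [1 − (1+r)^−92] / r × (1+r)^−15 = ¥666,946

¥666,946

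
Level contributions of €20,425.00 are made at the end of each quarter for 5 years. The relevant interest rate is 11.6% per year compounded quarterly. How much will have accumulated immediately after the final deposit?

This is an ordinary annuity: 20 deposits of €20,425.00 at the end of each quarter.
Periodic rate r = 0.116/4 per quarter; n is counted in quarters.
FV = PMT × [((1+r)^n − 1)/r] = 20,425 × [(1+r)^20 − 1] / r = €543,278.73

€543,278.73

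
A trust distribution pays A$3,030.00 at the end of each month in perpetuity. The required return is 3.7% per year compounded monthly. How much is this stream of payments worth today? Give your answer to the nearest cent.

A$982,702.70

Periodic rate r = 0.037/12 per month.
Level perpetuity: PV = PMT / r = 3,030 / (0.037/12) = A$982,702.70.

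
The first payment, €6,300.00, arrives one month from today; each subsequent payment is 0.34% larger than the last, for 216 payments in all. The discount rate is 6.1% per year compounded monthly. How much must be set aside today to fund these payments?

€1,136,853.42

Periodic rate r = 0.061/12 per month; n is counted in months.
Growing ordinary annuity: PV = PMT₁ × [1 − ((1+g)/(1+r))^n] / (r − g) = 6,300 × [1 − ((1+0.0034)/(1+r))^216] / (r − 0.0034) = €1,136,853.42.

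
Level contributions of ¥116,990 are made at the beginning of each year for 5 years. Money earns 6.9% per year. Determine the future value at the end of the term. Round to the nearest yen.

This is an annuity due: 5 deposits of ¥116,990 at the beginning of each year.
Periodic rate r = 0.069 per year.
FV = PMT × [((1+r)^n − 1)/r] × (1+r) = 116,990 × [(1+r)^5 − 1] / r × (1+r) = ¥717,767

¥717,767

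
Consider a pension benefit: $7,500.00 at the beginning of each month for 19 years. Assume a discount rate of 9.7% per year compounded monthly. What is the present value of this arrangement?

$786,131.17

This is an annuity due: 228 payments of $7,500.00 at the beginning of each month.
Periodic rate r = 0.097/12 per month; n is counted in months.
PV = PMT × [(1 − (1+r)^−n)/r] × (1+r) = 7,500 × [1 − (1+r)^−228] / r × (1+r) = $786,131.17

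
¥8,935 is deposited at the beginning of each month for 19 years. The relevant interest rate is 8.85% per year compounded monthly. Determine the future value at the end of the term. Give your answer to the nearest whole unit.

¥5,297,477

This is an annuity due: 228 deposits of ¥8,935 at the beginning of each month.
Periodic rate r = 0.0885/12 per month; n is counted in months.
FV = PMT × [((1+r)^n − 1)/r] × (1+r) = 8,935 × [(1+r)^228 − 1] / r × (1+r) = ¥5,297,477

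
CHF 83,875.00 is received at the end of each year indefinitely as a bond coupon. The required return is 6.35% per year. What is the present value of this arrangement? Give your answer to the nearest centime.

CHF 1,320,866.14

Periodic rate r = 0.0635 per year.
Level perpetuity: PV = PMT / r = 83,875 / (0.0635) = CHF 1,320,866.14.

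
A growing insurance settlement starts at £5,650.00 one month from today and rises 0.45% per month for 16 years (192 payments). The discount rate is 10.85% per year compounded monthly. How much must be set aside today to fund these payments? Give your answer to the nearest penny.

£720,828.35

Periodic rate r = 0.1085/12 per month; n is counted in months.
Growing ordinary annuity: PV = PMT₁ × [1 − ((1+g)/(1+r))^n] / (r − g) = 5,650 × [1 − ((1+0.0045)/(1+r))^192] / (r − 0.0045) = £720,828.35.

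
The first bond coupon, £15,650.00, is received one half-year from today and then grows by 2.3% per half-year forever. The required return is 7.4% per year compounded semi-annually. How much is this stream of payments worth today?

£1,117,857.14

Periodic rate r = 0.074/2 per half-year.
Growing perpetuity (Gordon): PV = PMT₁ / (r − g) = 15,650 / (r − 0.023) = £1,117,857.14.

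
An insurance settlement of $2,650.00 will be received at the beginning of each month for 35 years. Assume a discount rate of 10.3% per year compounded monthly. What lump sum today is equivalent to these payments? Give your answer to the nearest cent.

$302,790.78

This is an annuity due: 420 payments of $2,650.00 at the beginning of each month.
Periodic rate r = 0.103/12 per month; n is counted in months.
PV = PMT × [(1 − (1+r)^−n)/r] × (1+r) = 2,650 × [1 − (1+r)^−420] / r × (1+r) = $302,790.78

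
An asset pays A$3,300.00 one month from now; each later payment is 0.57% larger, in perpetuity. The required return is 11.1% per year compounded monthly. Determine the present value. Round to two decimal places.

A$929,577.46

Periodic rate r = 0.111/12 per month.
Growing perpetuity (Gordon): PV = PMT₁ / (r − g) = 3,300 / (r − 0.0057) = A$929,577.46.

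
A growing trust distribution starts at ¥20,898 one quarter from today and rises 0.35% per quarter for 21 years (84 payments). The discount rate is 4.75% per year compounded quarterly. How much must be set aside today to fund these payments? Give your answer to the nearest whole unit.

¥1,253,852

Periodic rate r = 0.0475/4 per quarter; n is counted in quarters.
Growing ordinary annuity: PV = PMT₁ × [1 − ((1+g)/(1+r))^n] / (r − g) = 20,898 × [1 − ((1+0.0035)/(1+r))^84] / (r − 0.0035) = ¥1,253,852.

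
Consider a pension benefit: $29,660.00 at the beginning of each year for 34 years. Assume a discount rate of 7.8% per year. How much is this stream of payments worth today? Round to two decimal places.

$378,026.20

This is an annuity due: 34 payments of $29,660.00 at the beginning of each year.
Periodic rate r = 0.078 per year.
PV = PMT × [(1 − (1+r)^−n)/r] × (1+r) = 29,660 × [1 − (1+r)^−34] / r × (1+r) = $378,026.20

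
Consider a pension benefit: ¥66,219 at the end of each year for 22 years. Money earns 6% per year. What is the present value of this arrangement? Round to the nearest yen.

¥797,381

This is an ordinary annuity: 22 payments of ¥66,219 at the end of each year.
Periodic rate r = 0.06 per year.
PV = PMT × [(1 − (1+r)^−n)/r] = 66,219 × [1 − (1+r)^−22] / r = ¥797,381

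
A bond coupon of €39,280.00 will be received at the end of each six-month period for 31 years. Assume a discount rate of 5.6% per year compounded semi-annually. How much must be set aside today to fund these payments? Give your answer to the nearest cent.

This is an ordinary annuity: 62 payments of €39,280.00 at the end of each six-month period.
Periodic rate r = 0.056/2 per half-year; n is counted in half-years.
PV = PMT × [(1 − (1+r)^−n)/r] = 39,280 × [1 − (1+r)^−62] / r = €1,149,670.76

€1,149,670.76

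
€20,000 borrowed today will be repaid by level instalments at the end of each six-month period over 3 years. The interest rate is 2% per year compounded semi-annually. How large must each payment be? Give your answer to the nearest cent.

Level ordinary annuity; solve PV = PMT × [(1 − (1+r)^−n)/r] for PMT.
Periodic rate r = 0.02/2 per half-year; n is counted in half-years.
With n = 6: PMT = 20,000 / ([(1 − (1+r)^−n)/r]) = €3,450.97

€3,450.97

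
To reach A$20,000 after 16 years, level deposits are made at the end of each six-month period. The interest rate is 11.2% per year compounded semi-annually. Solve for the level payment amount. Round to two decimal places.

Level ordinary annuity; solve FV = PMT × [((1+r)^n − 1)/r] for PMT.
Periodic rate r = 0.112/2 per half-year; n is counted in half-years.
With n = 32: PMT = 20,000 / ([((1+r)^n − 1)/r]) = A$237.39

A$237.39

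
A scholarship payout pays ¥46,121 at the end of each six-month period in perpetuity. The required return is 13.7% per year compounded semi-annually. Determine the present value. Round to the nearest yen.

¥673,299

Periodic rate r = 0.137/2 per half-year.
Level perpetuity: PV = PMT / r = 46,121 / (0.137/2) = ¥673,299.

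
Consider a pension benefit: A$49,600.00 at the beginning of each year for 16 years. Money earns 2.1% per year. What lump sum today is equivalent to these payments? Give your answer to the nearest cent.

This is an annuity due: 16 payments of A$49,600.00 at the beginning of each year.
Periodic rate r = 0.021 per year.
PV = PMT × [(1 − (1+r)^−n)/r] × (1+r) = 49,600 × [1 − (1+r)^−16] / r × (1+r) = A$682,181.23

A$682,181.23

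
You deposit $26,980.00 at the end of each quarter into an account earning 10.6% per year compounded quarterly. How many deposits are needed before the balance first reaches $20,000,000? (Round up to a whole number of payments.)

Periodic rate r = 0.106/4 per quarter; n is counted in quarters.
Ordinary annuity FV: 20,000,000 = 26,980 × [((1+r)^n − 1)/r].
(1+r)^n = 1 + 20,000,000 × r / 26,980, so n = ln(1 + 20,000,000·r/26,980) / ln(1+r) = 115.75.
Round up to a whole number of payments: n = 116.

116 payments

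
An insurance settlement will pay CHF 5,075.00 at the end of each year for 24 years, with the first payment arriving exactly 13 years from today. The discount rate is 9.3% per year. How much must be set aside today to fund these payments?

Ordinary annuity of 24 payments, first payment at period 13.
Periodic rate r = 0.093 per year.
The ordinary-annuity PV formula values the stream one period before the first payment (period 12); discount that back 12 periods:
PV₀ = 5,075 × [1 − (1+r)^−24] / r × (1+r)^−12 = CHF 16,550.62

CHF 16,550.62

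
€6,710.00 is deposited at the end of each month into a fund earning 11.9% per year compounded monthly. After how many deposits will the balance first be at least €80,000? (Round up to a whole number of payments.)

12 payments

Periodic rate r = 0.119/12 per month; n is counted in months.
Ordinary annuity FV: 80,000 = 6,710 × [((1+r)^n − 1)/r].
(1+r)^n = 1 + 80,000 × r / 6,710, so n = ln(1 + 80,000·r/6,710) / ln(1+r) = 11.32.
Round up to a whole number of payments: n = 12.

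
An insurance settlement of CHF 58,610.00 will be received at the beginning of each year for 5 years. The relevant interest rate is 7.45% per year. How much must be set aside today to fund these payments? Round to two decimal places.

This is an annuity due: 5 payments of CHF 58,610.00 at the beginning of each year.
Periodic rate r = 0.0745 per year.
PV = PMT × [(1 − (1+r)^−n)/r] × (1+r) = 58,610 × [1 − (1+r)^−5] / r × (1+r) = CHF 255,134.23

CHF 255,134.23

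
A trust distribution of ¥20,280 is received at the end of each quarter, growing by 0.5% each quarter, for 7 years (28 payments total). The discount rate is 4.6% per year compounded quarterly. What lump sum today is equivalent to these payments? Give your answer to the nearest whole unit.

¥515,289

Periodic rate r = 0.046/4 per quarter; n is counted in quarters.
Growing ordinary annuity: PV = PMT₁ × [1 − ((1+g)/(1+r))^n] / (r − g) = 20,280 × [1 − ((1+0.005)/(1+r))^28] / (r − 0.005) = ¥515,289.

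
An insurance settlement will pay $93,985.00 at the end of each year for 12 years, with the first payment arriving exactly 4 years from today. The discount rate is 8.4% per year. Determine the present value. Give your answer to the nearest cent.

Ordinary annuity of 12 payments, first payment at period 4.
Periodic rate r = 0.084 per year.
The ordinary-annuity PV formula values the stream one period before the first payment (period 3); discount that back 3 periods:
PV₀ = 93,985 × [1 − (1+r)^−12] / r × (1+r)^−3 = $544,710.58

$544,710.58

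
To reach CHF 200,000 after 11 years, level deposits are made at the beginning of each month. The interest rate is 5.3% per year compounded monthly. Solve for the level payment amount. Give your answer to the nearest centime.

Level annuity due; solve FV = PMT × [((1+r)^n − 1)/r] × (1+r) for PMT.
Periodic rate r = 0.053/12 per month; n is counted in months.
With n = 132: PMT = 200,000 / ([((1+r)^n − 1)/r] × (1+r)) = CHF 1,114.49

CHF 1,114.49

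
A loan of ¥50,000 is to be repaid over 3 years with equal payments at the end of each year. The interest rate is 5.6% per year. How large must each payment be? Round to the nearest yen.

¥18,567

Level ordinary annuity; solve PV = PMT × [(1 − (1+r)^−n)/r] for PMT.
Periodic rate r = 0.056 per year.
With n = 3: PMT = 50,000 / ([(1 − (1+r)^−n)/r]) = ¥18,567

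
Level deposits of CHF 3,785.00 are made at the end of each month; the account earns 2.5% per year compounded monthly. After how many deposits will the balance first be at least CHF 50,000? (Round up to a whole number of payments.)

Periodic rate r = 0.025/12 per month; n is counted in months.
Ordinary annuity FV: 50,000 = 3,785 × [((1+r)^n − 1)/r].
(1+r)^n = 1 + 50,000 × r / 3,785, so n = ln(1 + 50,000·r/3,785) / ln(1+r) = 13.05.
Round up to a whole number of payments: n = 14.

14 payments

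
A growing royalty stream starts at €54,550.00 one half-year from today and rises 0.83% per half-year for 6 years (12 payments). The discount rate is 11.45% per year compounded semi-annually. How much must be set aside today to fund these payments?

€483,464.08

Periodic rate r = 0.1145/2 per half-year; n is counted in half-years.
Growing ordinary annuity: PV = PMT₁ × [1 − ((1+g)/(1+r))^n] / (r − g) = 54,550 × [1 − ((1+0.0083)/(1+r))^12] / (r − 0.0083) = €483,464.08.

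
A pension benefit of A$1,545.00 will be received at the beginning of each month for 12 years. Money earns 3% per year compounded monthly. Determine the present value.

This is an annuity due: 144 payments of A$1,545.00 at the beginning of each month.
Periodic rate r = 0.03/12 per month; n is counted in months.
PV = PMT × [(1 − (1+r)^−n)/r] × (1+r) = 1,545 × [1 − (1+r)^−144] / r × (1+r) = A$187,108.89

A$187,108.89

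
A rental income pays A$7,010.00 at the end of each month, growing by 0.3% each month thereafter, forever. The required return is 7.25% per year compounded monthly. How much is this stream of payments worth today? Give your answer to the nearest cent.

Periodic rate r = 0.0725/12 per month.
Growing perpetuity (Gordon): PV = PMT₁ / (r − g) = 7,010 / (r − 0.003) = A$2,304,657.53.

A$2,304,657.53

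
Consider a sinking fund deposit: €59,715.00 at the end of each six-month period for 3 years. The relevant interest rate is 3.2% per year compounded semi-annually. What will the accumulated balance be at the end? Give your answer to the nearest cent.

€372,931.03

This is an ordinary annuity: 6 deposits of €59,715.00 at the end of each six-month period.
Periodic rate r = 0.032/2 per half-year; n is counted in half-years.
FV = PMT × [((1+r)^n − 1)/r] = 59,715 × [(1+r)^6 − 1] / r = €372,931.03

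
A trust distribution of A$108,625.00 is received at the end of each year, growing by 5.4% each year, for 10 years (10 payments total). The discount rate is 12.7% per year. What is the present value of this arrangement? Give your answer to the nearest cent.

Periodic rate r = 0.127 per year.
Growing ordinary annuity: PV = PMT₁ × [1 − ((1+g)/(1+r))^n] / (r − g) = 108,625 × [1 − ((1+0.054)/(1+r))^10] / (r − 0.054) = A$726,331.37.

A$726,331.37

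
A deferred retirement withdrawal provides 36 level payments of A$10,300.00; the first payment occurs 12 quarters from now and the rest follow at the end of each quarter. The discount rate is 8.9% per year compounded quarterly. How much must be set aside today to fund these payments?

Ordinary annuity of 36 payments, first payment at period 12.
Periodic rate r = 0.089/4 per quarter; n is counted in quarters.
The ordinary-annuity PV formula values the stream one period before the first payment (period 11); discount that back 11 periods:
PV₀ = 10,300 × [1 − (1+r)^−36] / r × (1+r)^−11 = A$198,835.59

A$198,835.59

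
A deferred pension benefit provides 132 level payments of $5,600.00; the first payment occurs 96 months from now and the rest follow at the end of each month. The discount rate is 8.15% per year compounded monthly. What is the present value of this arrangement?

Ordinary annuity of 132 payments, first payment at period 96.
Periodic rate r = 0.0815/12 per month; n is counted in months.
The ordinary-annuity PV formula values the stream one period before the first payment (period 95); discount that back 95 periods:
PV₀ = 5,600 × [1 − (1+r)^−132] / r × (1+r)^−95 = $256,073.33

$256,073.33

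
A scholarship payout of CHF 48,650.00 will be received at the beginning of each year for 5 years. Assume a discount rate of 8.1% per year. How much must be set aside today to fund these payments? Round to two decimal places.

This is an annuity due: 5 payments of CHF 48,650.00 at the beginning of each year.
Periodic rate r = 0.081 per year.
PV = PMT × [(1 − (1+r)^−n)/r] × (1+r) = 48,650 × [1 − (1+r)^−5] / r × (1+r) = CHF 209,426.95

CHF 209,426.95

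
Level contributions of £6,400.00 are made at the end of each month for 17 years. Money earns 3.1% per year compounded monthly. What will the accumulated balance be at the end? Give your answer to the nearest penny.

£1,716,089.83

This is an ordinary annuity: 204 deposits of £6,400.00 at the end of each month.
Periodic rate r = 0.031/12 per month; n is counted in months.
FV = PMT × [((1+r)^n − 1)/r] = 6,400 × [(1+r)^204 − 1] / r = £1,716,089.83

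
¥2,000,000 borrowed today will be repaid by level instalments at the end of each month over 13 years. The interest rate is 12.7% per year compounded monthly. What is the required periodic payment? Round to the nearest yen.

Level ordinary annuity; solve PV = PMT × [(1 − (1+r)^−n)/r] for PMT.
Periodic rate r = 0.127/12 per month; n is counted in months.
With n = 156: PMT = 2,000,000 / ([(1 − (1+r)^−n)/r]) = ¥26,246

¥26,246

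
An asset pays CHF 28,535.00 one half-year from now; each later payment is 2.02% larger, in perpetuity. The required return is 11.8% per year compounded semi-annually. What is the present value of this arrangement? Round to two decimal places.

CHF 735,438.14

Periodic rate r = 0.118/2 per half-year.
Growing perpetuity (Gordon): PV = PMT₁ / (r − g) = 28,535 / (r − 0.0202) = CHF 735,438.14.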